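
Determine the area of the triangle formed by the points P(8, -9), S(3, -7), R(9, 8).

The Shoelace formula computes the area from vertex coordinates by summing cross products.
For vertices (8,-9), (3,-7), (9,8):
Signed sum = 8*-7 - 3*-9 + 3*8 - 9*-7 + 9*-9 - 8*8
= -29 + 87 + -145 = -87
Area = (1/2)|-87| = 87/2.

87/2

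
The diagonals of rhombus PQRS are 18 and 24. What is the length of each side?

Half-diagonals are 9 and 12. side = sqrt(9^2 + 12^2) = sqrt(225) = 15

15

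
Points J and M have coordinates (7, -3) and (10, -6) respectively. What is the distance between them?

d = sqrt((3)^2 + (-3)^2) = sqrt(18) = 3*sqrt(2)

3*sqrt(2)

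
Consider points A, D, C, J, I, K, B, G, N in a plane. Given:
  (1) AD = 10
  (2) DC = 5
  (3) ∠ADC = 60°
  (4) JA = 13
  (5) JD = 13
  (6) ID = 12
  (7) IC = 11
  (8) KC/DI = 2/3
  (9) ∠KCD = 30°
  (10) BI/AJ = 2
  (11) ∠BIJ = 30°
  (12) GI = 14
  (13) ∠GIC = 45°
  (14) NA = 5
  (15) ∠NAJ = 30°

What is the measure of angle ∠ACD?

Step 1: By the law of cosines on triangle CDA: CA² = 5² + 10² − 2·5·10·cos(60°) = 75, so CA = 5·√3.
Step 2: By the inverse law of cosines on triangle ACD: cos(∠ACD) = ((5·√3)² + 5² − 10²) / (2·5·√3·5) = 0/86.6 = 0, so ∠ACD = 90°.

Therefore, the measure of angle ∠ACD = 90°.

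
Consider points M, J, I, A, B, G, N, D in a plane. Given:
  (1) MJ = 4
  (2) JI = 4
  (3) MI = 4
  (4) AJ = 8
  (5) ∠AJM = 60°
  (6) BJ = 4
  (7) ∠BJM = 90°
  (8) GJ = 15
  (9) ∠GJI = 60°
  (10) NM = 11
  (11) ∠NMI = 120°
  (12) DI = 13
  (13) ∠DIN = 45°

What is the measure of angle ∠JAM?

Step 1: By the law of cosines on triangle AJM: AM² = 8² + 4² − 2·8·4·cos(60°) = 48, so AM = 4·√3.
Step 2: By the inverse law of cosines on triangle JAM: cos(∠JAM) = (8² + (4·√3)² − 4²) / (2·8·4·√3) = 96/110.85 = 0.866, so ∠JAM = 30°.

Therefore, the measure of angle ∠JAM = 30°.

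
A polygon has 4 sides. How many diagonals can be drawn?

The number of diagonals in an n-gon is n(n - 3)/2.
For n = 4: 4(4 - 3)/2 = 4 × 1 / 2 = 2.

2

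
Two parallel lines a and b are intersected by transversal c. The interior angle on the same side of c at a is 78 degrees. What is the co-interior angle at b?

Co-interior (same-side interior) angles are between the parallel lines on the same side of the transversal.
Unlike corresponding or alternate interior angles, they are supplementary rather than equal.
So the angle = 180 - 78 = 102 degrees.

102 degrees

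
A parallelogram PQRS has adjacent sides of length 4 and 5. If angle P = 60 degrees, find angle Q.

Consecutive angles are supplementary: angle Q = 180 - 60 = 120 degrees.

120 degrees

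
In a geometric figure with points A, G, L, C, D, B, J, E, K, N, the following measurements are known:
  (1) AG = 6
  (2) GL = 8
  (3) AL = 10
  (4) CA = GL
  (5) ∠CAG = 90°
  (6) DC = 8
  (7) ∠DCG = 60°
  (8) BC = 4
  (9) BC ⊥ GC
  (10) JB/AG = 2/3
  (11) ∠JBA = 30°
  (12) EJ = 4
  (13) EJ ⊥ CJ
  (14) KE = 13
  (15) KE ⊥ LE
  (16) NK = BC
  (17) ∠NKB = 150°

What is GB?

From the given relations: CA = GL = 8.
Step 1: By the law of cosines on triangle CAG: CG² = 8² + 6² − 2·8·6·cos(90°) = 100, so CG = 10.
Step 2: By the law of cosines on triangle GCB: GB² = 10² + 4² − 2·10·4·cos(90°) = 116, so GB = 2·√29.

Therefore, the length of GB = 2·√29.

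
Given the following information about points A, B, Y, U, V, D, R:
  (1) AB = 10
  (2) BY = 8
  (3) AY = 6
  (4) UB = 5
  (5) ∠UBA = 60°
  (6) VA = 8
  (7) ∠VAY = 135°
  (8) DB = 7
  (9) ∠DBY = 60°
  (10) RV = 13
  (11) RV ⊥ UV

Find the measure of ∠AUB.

Step 1: By the law of cosines on triangle UBA: UA² = 5² + 10² − 2·5·10·cos(60°) = 75, so UA = 5·√3.
Step 2: By the inverse law of cosines on triangle AUB: cos(∠AUB) = ((5·√3)² + 5² − 10²) / (2·5·√3·5) = 0/86.6 = 0, so ∠AUB = 90°.

Therefore, the measure of angle ∠AUB = 90°.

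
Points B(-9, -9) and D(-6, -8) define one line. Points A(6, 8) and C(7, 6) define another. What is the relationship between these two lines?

Slope of line 1: m1 = (-8 - -9)/(-6 - -9) = 1/3 = 1/3
Slope of line 2: m2 = (6 - 8)/(7 - 6) = -2/1 = -2
For parallel lines we need equal slopes: 1/3 != -2.
For perpendicular lines we need m1*m2 = -1: (1/3)(-2) = -2/3 != -1.
Since neither condition holds, the lines are neither parallel nor perpendicular.

Neither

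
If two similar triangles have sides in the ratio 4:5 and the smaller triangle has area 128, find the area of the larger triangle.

For similar figures, the area ratio equals the square of the side ratio.
Side ratio (the smaller triangle to the larger triangle) = 4:5, so area ratio = 4^2:5^2 = 16:25.
If the area of the smaller triangle is 128, then the area of the larger triangle = 128 * (25/16) = 200.

200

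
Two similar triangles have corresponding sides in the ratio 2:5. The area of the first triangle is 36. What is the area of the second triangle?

The ratio of areas of similar triangles = (side ratio)^2.
Side ratio = 2:5, so area ratio = 4:25.
Area of the second triangle / Area of the first triangle = 25/4
Area of the second triangle = 36 * 25/4 = 225

225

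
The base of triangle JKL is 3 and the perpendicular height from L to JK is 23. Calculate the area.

Area = (1/2) * base * height
Area = (1/2) * 3 * 23
Area = 69/2

69/2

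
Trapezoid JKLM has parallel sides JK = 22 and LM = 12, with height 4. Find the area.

Area = (22 + 12) * 4 / 2 = 136 / 2 = 68

68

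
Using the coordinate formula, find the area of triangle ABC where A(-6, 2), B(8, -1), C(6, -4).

The Shoelace formula computes the area from vertex coordinates by summing cross products.
For vertices (-6,2), (8,-1), (6,-4):
Signed sum = -6*-1 - 8*2 + 8*-4 - 6*-1 + 6*2 - -6*-4
= -10 + -26 + -12 = -48
Area = (1/2)|-48| = 24.

24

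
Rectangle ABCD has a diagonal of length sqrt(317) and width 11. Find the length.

Using the Pythagorean theorem: d^2 = a^2 + b^2
b^2 = d^2 - a^2
b^2 = 317 - 121
b^2 = 196
b = sqrt(196) = 14

14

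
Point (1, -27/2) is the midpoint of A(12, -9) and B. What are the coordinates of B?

Using the midpoint formula: M = ((x1 + x2)/2, (y1 + y2)/2)
We know M = (1, -27/2) and A = (12, -9)
For x: 1 = (12 + x2)/2, so x2 = 2*1 - 12 = -10
For y: -27/2 = (-9 + y2)/2, so y2 = 2*-27/2 - -9 = -18
B = (-10, -18)

(-10, -18)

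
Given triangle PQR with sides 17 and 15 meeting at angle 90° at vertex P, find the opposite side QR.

By the law of cosines: QR^2 = PQ^2 + PR^2 - 2*PQ*PR*cos(P)
QR^2 = 17^2 + 15^2 - 2*17*15*cos(90°)
QR^2 = 289 + 225 - 510*(0)
QR^2 = 514
QR = sqrt(514)

sqrt(514)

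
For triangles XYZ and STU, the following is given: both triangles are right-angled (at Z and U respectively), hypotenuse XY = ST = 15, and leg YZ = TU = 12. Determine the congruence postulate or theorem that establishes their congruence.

The given information provides:
both triangles are right-angled (at Z and U respectively), hypotenuse XY = ST = 15, and leg YZ = TU = 12
This matches the HL congruence theorem.
The hypotenuse and one leg of two right triangles are equal (Hypotenuse-Leg).

HL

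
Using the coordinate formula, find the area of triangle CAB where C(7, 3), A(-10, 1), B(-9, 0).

The Shoelace formula computes the area from vertex coordinates by summing cross products.
For vertices (7,3), (-10,1), (-9,0):
Signed sum = 7*1 - -10*3 + -10*0 - -9*1 + -9*3 - 7*0
= 37 + 9 + -27 = 19
Area = (1/2)|19| = 19/2.

19/2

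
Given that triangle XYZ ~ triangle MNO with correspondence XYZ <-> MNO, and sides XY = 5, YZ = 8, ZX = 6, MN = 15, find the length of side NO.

Similar triangles have proportional sides. Setting up the proportion:
MN / XY = NO / YZ
15 / 5 = NO / 8
NO = 8 * 15 / 5 = 24.

24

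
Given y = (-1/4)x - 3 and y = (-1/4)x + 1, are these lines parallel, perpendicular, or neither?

Slope of line 1: m1 = -1/4
Slope of line 2: m2 = -1/4
Two lines are parallel if and only if they have equal slopes (or both are vertical).
Here m1 = m2 = -1/4, confirming the lines are parallel.

Parallel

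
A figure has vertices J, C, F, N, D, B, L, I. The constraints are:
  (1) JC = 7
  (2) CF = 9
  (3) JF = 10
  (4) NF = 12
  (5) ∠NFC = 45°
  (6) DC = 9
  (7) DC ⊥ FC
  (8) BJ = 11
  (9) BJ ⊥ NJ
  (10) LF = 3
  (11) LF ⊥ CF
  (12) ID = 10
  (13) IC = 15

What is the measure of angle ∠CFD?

Step 1: By the law of cosines on triangle FCD: FD² = 9² + 9² − 2·9·9·cos(90°) = 162, so FD = 9·√2.
Step 2: By the inverse law of cosines on triangle CFD: cos(∠CFD) = (9² + (9·√2)² − 9²) / (2·9·9·√2) = 162/229.1 = 0.7071, so ∠CFD = 45°.

Therefore, the measure of angle ∠CFD = 45°.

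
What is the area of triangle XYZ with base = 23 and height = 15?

Area = (1/2) * base * height
Area = (1/2) * 23 * 15
Area = 345/2

345/2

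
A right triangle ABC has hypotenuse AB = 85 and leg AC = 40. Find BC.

Rearranging the Pythagorean theorem to solve for the unknown leg:
leg^2 = hypotenuse^2 - known_leg^2 = 7225 - 1600 = 5625
leg = sqrt(5625) = 75.

75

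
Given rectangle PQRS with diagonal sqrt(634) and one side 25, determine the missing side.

Using the Pythagorean theorem: d^2 = a^2 + b^2
b^2 = d^2 - a^2
b^2 = 634 - 625
b^2 = 9
b = sqrt(9) = 3

3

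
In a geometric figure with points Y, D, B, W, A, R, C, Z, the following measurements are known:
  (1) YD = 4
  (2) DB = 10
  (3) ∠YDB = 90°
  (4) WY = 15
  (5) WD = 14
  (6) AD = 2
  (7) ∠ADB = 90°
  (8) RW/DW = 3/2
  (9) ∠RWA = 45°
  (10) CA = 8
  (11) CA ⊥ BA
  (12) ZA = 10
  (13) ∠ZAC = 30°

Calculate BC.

Step 1: By the law of cosines on triangle BDA: BA² = 10² + 2² − 2·10·2·cos(90°) = 104, so BA = 2·√26.
Step 2: By the law of cosines on triangle BAC: BC² = (2·√26)² + 8² − 2·2·√26·8·cos(90°) = 168, so BC = 2·√42.

Therefore, the length of BC = 2·√42.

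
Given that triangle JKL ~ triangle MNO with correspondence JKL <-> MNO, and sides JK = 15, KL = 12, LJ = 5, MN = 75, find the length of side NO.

Since the triangles are similar, the ratio of corresponding sides is constant.
Scale factor k = MN / JK = 75 / 15 = 5
NO = k * KL = 5 * 12 = 60

60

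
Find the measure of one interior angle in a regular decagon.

Each interior angle of a regular n-gon is (n - 2) * 180 / n.
For n = 10: (10 - 2) * 180 / 10 = 1440/10 = 144 degrees.

144 degrees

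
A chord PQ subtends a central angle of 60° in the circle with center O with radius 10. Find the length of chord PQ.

Chord length = 2r sin(θ/2)
= 2 × 10 × sin(60°/2)
= 2 × 10 × sin(30°)
= 10

10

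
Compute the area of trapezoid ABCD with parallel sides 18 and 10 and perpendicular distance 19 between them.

Area = (18 + 10) * 19 / 2 = 532 / 2 = 266

266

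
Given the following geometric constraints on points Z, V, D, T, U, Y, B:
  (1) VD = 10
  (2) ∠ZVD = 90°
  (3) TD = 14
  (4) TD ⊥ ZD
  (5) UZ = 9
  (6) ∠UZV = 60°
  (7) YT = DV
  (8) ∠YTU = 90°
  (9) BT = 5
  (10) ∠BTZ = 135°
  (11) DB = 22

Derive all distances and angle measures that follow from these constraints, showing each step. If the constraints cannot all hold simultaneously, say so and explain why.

These constraints are not satisfiable: by the triangle inequality in triangle TDB, (3) TD = 14 and (9) BT = 5 force DB ≤ 14 + 5 = 19, but (11) says DB = 22. No planar figure meets all of them, so nothing further can be derived.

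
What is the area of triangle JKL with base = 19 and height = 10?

Area = (1/2)(19)(10) = 95

95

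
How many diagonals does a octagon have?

The number of diagonals in an n-gon is n(n - 3)/2.
For n = 8: 8(8 - 3)/2 = 8 × 5 / 2 = 20.

20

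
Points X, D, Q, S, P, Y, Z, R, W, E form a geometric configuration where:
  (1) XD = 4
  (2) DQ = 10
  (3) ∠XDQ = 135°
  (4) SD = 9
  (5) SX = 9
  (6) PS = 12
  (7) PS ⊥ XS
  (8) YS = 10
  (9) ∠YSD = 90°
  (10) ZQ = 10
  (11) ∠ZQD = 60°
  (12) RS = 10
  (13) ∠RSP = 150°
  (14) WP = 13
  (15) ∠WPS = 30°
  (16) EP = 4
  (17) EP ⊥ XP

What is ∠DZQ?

Step 1: By the law of cosines on triangle ZQD: ZD² = 10² + 10² − 2·10·10·cos(60°) = 100, so ZD = 10.
Step 2: By the inverse law of cosines on triangle DZQ: cos(∠DZQ) = (10² + 10² − 10²) / (2·10·10) = 100/200 = 0.5, so ∠DZQ = 60°.

Therefore, the measure of angle ∠DZQ = 60°.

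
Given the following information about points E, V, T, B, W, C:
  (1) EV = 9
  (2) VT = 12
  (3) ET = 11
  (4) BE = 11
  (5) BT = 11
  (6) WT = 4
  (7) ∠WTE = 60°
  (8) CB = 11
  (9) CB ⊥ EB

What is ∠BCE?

Step 1: By the law of cosines on triangle CBE: CE² = 11² + 11² − 2·11·11·cos(90°) = 242, so CE = 11·√2.
Step 2: By the inverse law of cosines on triangle BCE: cos(∠BCE) = (11² + (11·√2)² − 11²) / (2·11·11·√2) = 242/342.24 = 0.7071, so ∠BCE = 45°.

Therefore, the measure of angle ∠BCE = 45°.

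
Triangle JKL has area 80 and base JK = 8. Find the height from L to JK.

Rearranging the area formula Area = (1/2) * base * height:
height = 2 * Area / base = 2 * 80 / 8 = 20.

20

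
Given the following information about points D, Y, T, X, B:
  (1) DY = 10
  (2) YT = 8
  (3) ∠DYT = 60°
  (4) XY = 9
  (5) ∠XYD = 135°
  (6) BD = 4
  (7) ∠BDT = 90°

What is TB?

Step 1: By the law of cosines on triangle DYT: DT² = 10² + 8² − 2·10·8·cos(60°) = 84, so DT = 2·√21.
Step 2: By the law of cosines on triangle TDB: TB² = (2·√21)² + 4² − 2·2·√21·4·cos(90°) = 100, so TB = 10.

Therefore, the length of TB = 10.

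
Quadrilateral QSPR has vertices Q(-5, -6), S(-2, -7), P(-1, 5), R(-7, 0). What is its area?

Using the Shoelace formula for a quadrilateral (vertices in order):
Area = (1/2)|sum of (x_i * y_(i+1) - x_(i+1) * y_i)|
Terms: (-5*-7 - -2*-6) = 23, (-2*5 - -1*-7) = -17, (-1*0 - -7*5) = 35, (-7*-6 - -5*0) = 42
Sum = 83
Area = (1/2)(83) = 83/2

83/2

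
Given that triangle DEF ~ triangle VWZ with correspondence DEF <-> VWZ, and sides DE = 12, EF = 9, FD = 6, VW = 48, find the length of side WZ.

k = 48/12 = 4. WZ = 4 * 9 = 36.

36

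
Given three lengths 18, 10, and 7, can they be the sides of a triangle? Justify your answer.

Check the triangle inequality: 10 + 7 = 17 ≤ 18.
Since the sum of two sides does not exceed the third, no triangle can be formed.

No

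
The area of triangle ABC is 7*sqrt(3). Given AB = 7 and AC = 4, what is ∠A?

Area = (1/2) * a * b * sin(C)
sin(C) = 2 * Area / (a * b)
sin(C) = 2 * 7*sqrt(3) / (7 * 4)
sin(C) = sqrt(3)/2
C = arcsin(sqrt(3)/2) = 60°
Since sin(180° - C) = sin(C), the obtuse angle 120° gives the same area, so C = 60° or C = 120°.

60° or 120°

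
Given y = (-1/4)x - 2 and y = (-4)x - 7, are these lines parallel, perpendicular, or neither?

Slope of line 1: m1 = -1/4
Slope of line 2: m2 = -4
m1 != m2 and m1*m2 = 1 != -1. Neither.

Neither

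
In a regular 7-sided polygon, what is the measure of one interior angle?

Each interior angle of a regular n-gon is (n - 2) * 180 / n.
For n = 7: (7 - 2) * 180 / 7 = 900/7 = 900/7 degrees.

900/7 degrees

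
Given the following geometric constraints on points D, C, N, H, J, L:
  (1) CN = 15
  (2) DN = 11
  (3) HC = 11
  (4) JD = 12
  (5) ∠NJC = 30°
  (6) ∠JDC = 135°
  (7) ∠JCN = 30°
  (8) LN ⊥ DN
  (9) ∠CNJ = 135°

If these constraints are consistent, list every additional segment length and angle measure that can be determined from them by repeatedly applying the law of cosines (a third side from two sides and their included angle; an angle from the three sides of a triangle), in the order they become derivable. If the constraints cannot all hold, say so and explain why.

These constraints are not satisfiable: (5), (7) and (9) are the three interior angles of triangle NJC, which must sum to 180°, but 30° + 30° + 135° = 195°. No planar figure meets all of them, so nothing further can be derived.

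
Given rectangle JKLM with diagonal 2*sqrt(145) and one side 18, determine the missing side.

b = sqrt(d^2 - a^2) = sqrt(580 - 324) = sqrt(256) = 16

16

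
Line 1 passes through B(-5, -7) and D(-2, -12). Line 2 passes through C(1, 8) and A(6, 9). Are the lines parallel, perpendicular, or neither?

Slope of line 1: m1 = (-12 - -7)/(-2 - -5) = -5/3 = -5/3
Slope of line 2: m2 = (9 - 8)/(6 - 1) = 1/5 = 1/5
For parallel lines we need equal slopes: -5/3 != 1/5.
For perpendicular lines we need m1*m2 = -1: (-5/3)(1/5) = -1/3 != -1.
Since neither condition holds, the lines are neither parallel nor perpendicular.

Neither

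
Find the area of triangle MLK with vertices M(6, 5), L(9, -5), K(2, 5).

Using the Shoelace formula for a triangle:
Area = (1/2)|x0(y1 - y2) + x1(y2 - y0) + x2(y0 - y1)|
Area = (1/2)|6(-5 - 5) + 9(5 - 5) + 2(5 - -5)|
Area = (1/2)|-60 + 0 + 20|
Area = (1/2)|-40|
Area = (1/2)(40)
Area = 20

20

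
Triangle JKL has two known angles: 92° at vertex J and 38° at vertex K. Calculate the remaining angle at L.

angle L = 180 - 92 - 38 = 50 degrees.

50 degrees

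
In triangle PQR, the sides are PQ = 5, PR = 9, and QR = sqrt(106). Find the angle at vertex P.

When all three sides of a triangle are known, the law of cosines can be rearranged to find any angle.
cos(C) = (a² + b² - c²) / (2ab) gives cos(P) = 0.
Taking the inverse cosine: P = 90°.

90°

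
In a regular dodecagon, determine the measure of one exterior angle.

Each exterior angle of a regular n-gon is 360 / n.
For n = 12: 360 / 12 = 30 degrees.

30 degrees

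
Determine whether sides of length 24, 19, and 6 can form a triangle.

Yes.
The triangle inequality requires that the sum of any two sides exceeds the third.
Here 6 + 19 = 25 > 24, so the condition is met.

Yes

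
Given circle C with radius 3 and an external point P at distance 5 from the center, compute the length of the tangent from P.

Let T be the point of tangency. Then CT ⊥ PT (radius ⊥ tangent).
In right triangle CTP: CP² = CT² + PT²
5² = 3² + PT²
PT² = 16, PT = 4

4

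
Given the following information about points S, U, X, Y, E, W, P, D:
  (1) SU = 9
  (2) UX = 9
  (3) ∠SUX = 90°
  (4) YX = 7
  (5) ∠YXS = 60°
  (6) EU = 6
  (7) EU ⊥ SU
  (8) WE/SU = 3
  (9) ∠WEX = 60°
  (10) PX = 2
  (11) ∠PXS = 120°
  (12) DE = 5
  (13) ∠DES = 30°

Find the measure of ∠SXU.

Step 1: By the law of cosines on triangle XUS: XS² = 9² + 9² − 2·9·9·cos(90°) = 162, so XS = 9·√2.
Step 2: By the inverse law of cosines on triangle SXU: cos(∠SXU) = ((9·√2)² + 9² − 9²) / (2·9·√2·9) = 162/229.1 = 0.7071, so ∠SXU = 45°.

Therefore, the measure of angle ∠SXU = 45°.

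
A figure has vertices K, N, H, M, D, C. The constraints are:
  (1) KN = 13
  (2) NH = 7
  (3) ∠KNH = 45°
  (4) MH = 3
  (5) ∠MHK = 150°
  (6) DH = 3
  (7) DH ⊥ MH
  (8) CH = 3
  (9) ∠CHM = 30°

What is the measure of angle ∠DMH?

Step 1: By the law of cosines on triangle MHD: MD² = 3² + 3² − 2·3·3·cos(90°) = 18, so MD = 3·√2.
Step 2: By the inverse law of cosines on triangle DMH: cos(∠DMH) = ((3·√2)² + 3² − 3²) / (2·3·√2·3) = 18/25.46 = 0.7071, so ∠DMH = 45°.

Therefore, the measure of angle ∠DMH = 45°.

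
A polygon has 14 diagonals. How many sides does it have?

Using d = n(n - 3)/2, we solve 14 = n(n - 3)/2.
So n(n - 3) = 28.
Testing n = 7: 7 * 4 = 28 = 28. Correct.
The polygon has 7 sides.

7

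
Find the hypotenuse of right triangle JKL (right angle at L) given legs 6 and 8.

By the Pythagorean theorem: JK^2 = JL^2 + KL^2
JK^2 = 6^2 + 8^2 = 36 + 64 = 100
JK = sqrt(100) = 10

10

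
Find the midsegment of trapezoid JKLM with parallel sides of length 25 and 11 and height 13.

The midsegment of a trapezoid = (base1 + base2) / 2
midsegment = (25 + 11) / 2
midsegment = 36 / 2
midsegment = 18

18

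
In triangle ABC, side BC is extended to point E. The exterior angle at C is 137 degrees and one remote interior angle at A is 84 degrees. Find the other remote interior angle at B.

By the exterior angle theorem: exterior angle = sum of remote interior angles.
137 = 84 + angle B
angle B = 137 - 84 = 53 degrees

53 degrees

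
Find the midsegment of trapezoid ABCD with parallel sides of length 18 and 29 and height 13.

midsegment = (18 + 29) / 2 = 47 / 2 = 47/2

47/2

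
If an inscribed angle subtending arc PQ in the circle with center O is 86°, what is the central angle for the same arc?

The inscribed angle theorem states that a central angle is always twice any inscribed angle that subtends the same arc.
Since the inscribed angle is 86°, the central angle = 2 × 86° = 172°.

172°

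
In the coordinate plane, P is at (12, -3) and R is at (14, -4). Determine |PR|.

The horizontal distance is |14 - 12| = 2 and the vertical distance is |-4 - -3| = 1.
By the Pythagorean theorem, d = sqrt(2^2 + 1^2) = sqrt(5).

sqrt(5)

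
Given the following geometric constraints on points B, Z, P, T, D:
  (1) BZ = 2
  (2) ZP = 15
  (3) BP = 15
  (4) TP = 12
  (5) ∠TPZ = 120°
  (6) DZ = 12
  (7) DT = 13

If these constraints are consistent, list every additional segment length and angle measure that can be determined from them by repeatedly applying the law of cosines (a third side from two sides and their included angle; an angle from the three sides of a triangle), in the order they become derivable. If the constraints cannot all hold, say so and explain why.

The constraints are consistent. Derivable facts, in order:
After 1 step:
- ZT = 3·√61
- ∠BPZ = 7.65°
- ∠BZP = 86.18°
- ∠PBZ = 86.18°
After 2 steps:
- ∠DTZ = 19.57°
- ∠DZT = 21.28°
- ∠PTZ = 33.67°
- ∠PZT = 26.33°
- ∠TDZ = 139.15°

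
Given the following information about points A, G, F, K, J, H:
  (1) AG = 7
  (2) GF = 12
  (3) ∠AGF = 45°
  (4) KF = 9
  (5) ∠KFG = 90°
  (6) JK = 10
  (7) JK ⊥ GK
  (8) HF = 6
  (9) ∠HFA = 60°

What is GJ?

Step 1: By the law of cosines on triangle GFK: GK² = 12² + 9² − 2·12·9·cos(90°) = 225, so GK = 15.
Step 2: By the law of cosines on triangle GKJ: GJ² = 15² + 10² − 2·15·10·cos(90°) = 325, so GJ = 5·√13.

Therefore, the length of GJ = 5·√13.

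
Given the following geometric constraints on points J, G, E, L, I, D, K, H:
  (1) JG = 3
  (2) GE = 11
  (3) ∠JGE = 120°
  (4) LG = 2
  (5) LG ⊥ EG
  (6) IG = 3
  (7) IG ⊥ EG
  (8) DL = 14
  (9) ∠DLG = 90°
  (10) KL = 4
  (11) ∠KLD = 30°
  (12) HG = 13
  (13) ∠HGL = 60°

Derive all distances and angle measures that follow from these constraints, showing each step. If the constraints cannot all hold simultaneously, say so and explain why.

The constraints are consistent.

Step 1: From JG = 3, GE = 11, and ∠JGE = 120°, by the law of cosines:
  JE² = JG² + GE² - 2·JG·GE·cos(120°) = 9 + 121 + 33 = 163
  JE = √163

Step 2: From GL = 2, LD = 14, and ∠GLD = 90°, by the law of cosines:
  GD² = GL² + LD² - 2·GL·LD·cos(90°) = 4 + 196 - 0 = 200
  GD = 10·√2

Step 3: From EG = 11, GL = 2, and ∠EGL = 90°, by the law of cosines:
  EL² = EG² + GL² - 2·EG·GL·cos(90°) = 121 + 4 - 0 = 125
  EL = 5·√5

Step 4: From EG = 11, GI = 3, and ∠EGI = 90°, by the law of cosines:
  EI² = EG² + GI² - 2·EG·GI·cos(90°) = 121 + 9 - 0 = 130
  EI = √130

Step 5: From LG = 2, GH = 13, and ∠LGH = 60°, by the law of cosines:
  LH² = LG² + GH² - 2·LG·GH·cos(60°) = 4 + 169 - 26 = 147
  LH = 7·√3

Step 6: From DL = 14, LK = 4, and ∠DLK = 30°, by the law of cosines:
  DK² = DL² + LK² - 2·DL·LK·cos(30°) = 196 + 16 - 96.99 = 115
  DK ≈ 10.72

Step 7: From JE = √163, JG = 3, EG = 11, by the inverse law of cosines:
  cos(∠EJG) = (JE² + JG² - EG²) / (2·JE·JG)
  ∠EJG = 48.26°

Step 8: From GD = 10·√2, GL = 2, DL = 14, by the inverse law of cosines:
  cos(∠DGL) = (GD² + GL² - DL²) / (2·GD·GL)
  ∠DGL = 81.87°

Step 9: From EG = 11, EI = √130, GI = 3, by the inverse law of cosines:
  cos(∠GEI) = (EG² + EI² - GI²) / (2·EG·EI)
  ∠GEI = 15.26°

Step 10: From EG = 11, EJ = √163, GJ = 3, by the inverse law of cosines:
  cos(∠GEJ) = (EG² + EJ² - GJ²) / (2·EG·EJ)
  ∠GEJ = 11.74°

Step 11: From EG = 11, EL = 5·√5, GL = 2, by the inverse law of cosines:
  cos(∠GEL) = (EG² + EL² - GL²) / (2·EG·EL)
  ∠GEL = 10.3°

Step 12: From LE = 5·√5, LG = 2, EG = 11, by the inverse law of cosines:
  cos(∠ELG) = (LE² + LG² - EG²) / (2·LE·LG)
  ∠ELG = 79.7°

Step 13: From LG = 2, LH = 7·√3, GH = 13, by the inverse law of cosines:
  cos(∠GLH) = (LG² + LH² - GH²) / (2·LG·LH)
  ∠GLH = 111.79°

Step 14: From IE = √130, IG = 3, EG = 11, by the inverse law of cosines:
  cos(∠EIG) = (IE² + IG² - EG²) / (2·IE·IG)
  ∠EIG = 74.74°

Step 15: From DG = 10·√2, DL = 14, GL = 2, by the inverse law of cosines:
  cos(∠GDL) = (DG² + DL² - GL²) / (2·DG·DL)
  ∠GDL = 8.13°

Step 16: From DK = 10.72, DL = 14, KL = 4, by the inverse law of cosines:
  cos(∠KDL) = (DK² + DL² - KL²) / (2·DK·DL)
  ∠KDL = 10.75°

Step 17: From KD = 10.72, KL = 4, DL = 14, by the inverse law of cosines:
  cos(∠DKL) = (KD² + KL² - DL²) / (2·KD·KL)
  ∠DKL = 139.25°

Step 18: From HG = 13, HL = 7·√3, GL = 2, by the inverse law of cosines:
  cos(∠GHL) = (HG² + HL² - GL²) / (2·HG·HL)
  ∠GHL = 8.21°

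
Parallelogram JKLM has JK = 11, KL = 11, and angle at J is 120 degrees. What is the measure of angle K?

Consecutive angles are supplementary: angle K = 180 - 120 = 60 degrees.

60 degrees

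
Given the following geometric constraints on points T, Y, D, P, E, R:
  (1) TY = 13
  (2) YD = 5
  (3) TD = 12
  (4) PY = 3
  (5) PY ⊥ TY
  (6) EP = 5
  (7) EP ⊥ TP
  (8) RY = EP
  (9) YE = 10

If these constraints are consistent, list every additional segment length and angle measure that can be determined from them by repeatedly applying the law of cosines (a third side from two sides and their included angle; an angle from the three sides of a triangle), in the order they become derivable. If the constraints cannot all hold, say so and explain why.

These constraints are not satisfiable: by the triangle inequality in triangle PYE, (4) PY = 3 and (6) EP = 5 force YE ≤ 3 + 5 = 8, but (9) says YE = 10. No planar figure meets all of them, so nothing further can be derived.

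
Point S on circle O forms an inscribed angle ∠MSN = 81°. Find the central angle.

By the inscribed angle theorem, the central angle is twice the inscribed angle.
Central angle = 2 × 81° = 162°

162°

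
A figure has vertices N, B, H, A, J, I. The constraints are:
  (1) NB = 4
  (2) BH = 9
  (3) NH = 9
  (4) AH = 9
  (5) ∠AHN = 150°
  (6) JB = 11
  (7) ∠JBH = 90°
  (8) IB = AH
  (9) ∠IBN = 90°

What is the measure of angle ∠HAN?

Step 1: By the law of cosines on triangle AHN: AN² = 9² + 9² − 2·9·9·cos(150°) = 302.3, so AN ≈ 17.39.
Step 2: By the inverse law of cosines on triangle HAN: cos(∠HAN) = (9² + 17.39² − 9²) / (2·9·17.39) = 302.3/312.96 = 0.9659, so ∠HAN = 15°.

Therefore, the measure of angle ∠HAN = 15°.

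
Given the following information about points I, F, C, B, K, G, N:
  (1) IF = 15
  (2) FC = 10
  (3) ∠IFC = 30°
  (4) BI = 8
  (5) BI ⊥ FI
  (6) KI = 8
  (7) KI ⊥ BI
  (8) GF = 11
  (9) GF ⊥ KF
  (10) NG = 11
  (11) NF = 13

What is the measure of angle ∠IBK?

Step 1: By the law of cosines on triangle BIK: BK² = 8² + 8² − 2·8·8·cos(90°) = 128, so BK = 8·√2.
Step 2: By the inverse law of cosines on triangle IBK: cos(∠IBK) = (8² + (8·√2)² − 8²) / (2·8·8·√2) = 128/181.02 = 0.7071, so ∠IBK = 45°.

Therefore, the measure of angle ∠IBK = 45°.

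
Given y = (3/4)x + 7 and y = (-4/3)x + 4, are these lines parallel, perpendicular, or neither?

Slope of line 1: m1 = 3/4
Slope of line 2: m2 = -4/3
Two lines are perpendicular when the product of their slopes is -1 (negative reciprocals).
m1 * m2 = (3/4) * (-4/3) = -1, confirming perpendicularity.

Perpendicular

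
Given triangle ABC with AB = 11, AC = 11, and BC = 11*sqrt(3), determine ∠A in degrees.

cos(A) = (11² + 11² - (11*sqrt(3))²) / (2 × 11 × 11) = -1/2, so A = arccos(-1/2) = 120°.

120°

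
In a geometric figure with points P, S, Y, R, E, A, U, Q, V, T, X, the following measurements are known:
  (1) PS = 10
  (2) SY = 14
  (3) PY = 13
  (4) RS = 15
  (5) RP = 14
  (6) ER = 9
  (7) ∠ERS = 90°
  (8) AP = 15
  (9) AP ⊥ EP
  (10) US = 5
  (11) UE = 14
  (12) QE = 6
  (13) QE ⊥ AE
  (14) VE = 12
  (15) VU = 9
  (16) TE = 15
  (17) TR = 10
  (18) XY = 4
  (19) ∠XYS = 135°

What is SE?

Step 1: By the law of cosines on triangle SRE: SE² = 15² + 9² − 2·15·9·cos(90°) = 306, so SE = 3·√34.

Therefore, the length of SE = 3·√34.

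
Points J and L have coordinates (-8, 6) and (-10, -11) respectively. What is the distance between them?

d = sqrt((-10 - -8)^2 + (-11 - 6)^2)
d = sqrt(-2^2 + -17^2)
d = sqrt(4 + 289)
d = sqrt(293)

sqrt(293)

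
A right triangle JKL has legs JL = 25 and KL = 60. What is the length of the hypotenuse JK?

JK = sqrt(25^2 + 60^2) = sqrt(4225) = 65

65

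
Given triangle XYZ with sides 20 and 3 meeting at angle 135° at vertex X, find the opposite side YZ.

When two sides and the included angle are known, the law of cosines gives the third side.
c^2 = a^2 + b^2 - 2ab cos(C) generalizes the Pythagorean theorem to non-right triangles.
Here: YZ^2 = 400 + 9 - 120*(-sqrt(2)/2) = 60*sqrt(2) + 409
YZ = sqrt(60*sqrt(2) + 409)

sqrt(60*sqrt(2) + 409)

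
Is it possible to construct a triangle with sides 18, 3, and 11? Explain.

Check the triangle inequality: 3 + 11 = 14 ≤ 18.
Since the sum of two sides does not exceed the third, no triangle can be formed.

No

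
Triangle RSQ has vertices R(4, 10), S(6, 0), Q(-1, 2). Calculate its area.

The Shoelace formula computes the area from vertex coordinates by summing cross products.
For vertices (4,10), (6,0), (-1,2):
Signed sum = 4*0 - 6*10 + 6*2 - -1*0 + -1*10 - 4*2
= -60 + 12 + -18 = -66
Area = (1/2)|-66| = 33.

33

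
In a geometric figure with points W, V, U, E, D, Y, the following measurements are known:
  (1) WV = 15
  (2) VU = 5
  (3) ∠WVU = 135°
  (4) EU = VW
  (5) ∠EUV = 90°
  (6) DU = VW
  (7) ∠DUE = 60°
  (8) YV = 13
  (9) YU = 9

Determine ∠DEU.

From the given relations: EU = VW = 15; DU = VW = 15.
Step 1: By the law of cosines on triangle EUD: ED² = 15² + 15² − 2·15·15·cos(60°) = 225, so ED = 15.
Step 2: By the inverse law of cosines on triangle DEU: cos(∠DEU) = (15² + 15² − 15²) / (2·15·15) = 225/450 = 0.5, so ∠DEU = 60°.

Therefore, the measure of angle ∠DEU = 60°.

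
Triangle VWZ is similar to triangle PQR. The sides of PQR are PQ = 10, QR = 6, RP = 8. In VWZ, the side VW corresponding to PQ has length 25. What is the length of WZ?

Similar triangles have proportional sides. Setting up the proportion:
VW / PQ = WZ / QR
25 / 10 = WZ / 6
WZ = 6 * 25 / 10 = 15.

15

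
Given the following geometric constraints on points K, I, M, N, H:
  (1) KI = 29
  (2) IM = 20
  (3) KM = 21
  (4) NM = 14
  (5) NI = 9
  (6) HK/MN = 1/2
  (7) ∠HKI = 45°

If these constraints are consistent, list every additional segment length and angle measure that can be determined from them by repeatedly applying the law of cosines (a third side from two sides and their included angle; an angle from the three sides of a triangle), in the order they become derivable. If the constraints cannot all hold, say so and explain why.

The constraints are consistent. Derivable facts, in order:
After 1 step:
- IH ≈ 24.55
- ∠IKM = 43.6°
- ∠IMK = 90°
- ∠IMN = 23.13°
- ∠INM = 119.22°
- ∠KIM = 46.4°
- ∠MIN = 37.66°
After 2 steps:
- ∠HIK = 11.63°
- ∠IHK = 123.37°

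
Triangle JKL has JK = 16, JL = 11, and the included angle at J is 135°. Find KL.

When two sides and the included angle are known, the law of cosines gives the third side.
c^2 = a^2 + b^2 - 2ab cos(C) generalizes the Pythagorean theorem to non-right triangles.
Here: KL^2 = 256 + 121 - 352*(-sqrt(2)/2) = 176*sqrt(2) + 377
KL = sqrt(176*sqrt(2) + 377)

sqrt(176*sqrt(2) + 377)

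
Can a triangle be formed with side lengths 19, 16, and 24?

Check all three triangle inequalities:
19 + 16 = 35 > 24 ✓
19 + 24 = 43 > 16 ✓
16 + 24 = 40 > 19 ✓
All conditions hold, so these sides form a valid triangle.

Yes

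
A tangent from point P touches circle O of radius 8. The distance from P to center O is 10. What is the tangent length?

Let T be the point of tangency. Then OT ⊥ PT (radius ⊥ tangent).
In right triangle OTP: OP² = OT² + PT²
10² = 8² + PT²
PT² = 36, PT = 6

6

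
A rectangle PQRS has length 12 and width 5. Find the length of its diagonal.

Using the Pythagorean theorem:
d² = 12² + 5² = 144 + 25 = 169
d = sqrt(169) = 13

13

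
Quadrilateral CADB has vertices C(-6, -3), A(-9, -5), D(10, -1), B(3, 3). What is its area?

Shoelace: sum of cross terms = 104, Area = (1/2)|104| = 52

52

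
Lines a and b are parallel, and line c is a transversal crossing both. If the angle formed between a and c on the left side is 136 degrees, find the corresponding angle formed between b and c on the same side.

Corresponding angles are equal: 136 degrees.

136 degrees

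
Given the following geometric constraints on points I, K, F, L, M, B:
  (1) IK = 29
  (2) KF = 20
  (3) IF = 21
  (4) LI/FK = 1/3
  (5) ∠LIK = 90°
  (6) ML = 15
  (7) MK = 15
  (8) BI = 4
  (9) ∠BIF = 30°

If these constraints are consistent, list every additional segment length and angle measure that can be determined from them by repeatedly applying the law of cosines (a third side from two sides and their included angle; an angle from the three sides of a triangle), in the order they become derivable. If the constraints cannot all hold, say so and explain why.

The constraints are consistent. Derivable facts, in order:
After 1 step:
- FB ≈ 17.65
- KL ≈ 29.76
- ∠FIK = 43.6°
- ∠FKI = 46.4°
- ∠IFK = 90°
After 2 steps:
- ∠BFI = 6.51°
- ∠FBI = 143.49°
- ∠IKL = 12.95°
- ∠ILK = 77.05°
- ∠KLM = 7.31°
- ∠KML = 165.39°
- ∠LKM = 7.31°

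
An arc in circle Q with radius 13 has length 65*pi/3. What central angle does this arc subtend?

θ = 360 × 65*pi/3 / (2π × 13) = 300° (rearranging arc length formula).

300°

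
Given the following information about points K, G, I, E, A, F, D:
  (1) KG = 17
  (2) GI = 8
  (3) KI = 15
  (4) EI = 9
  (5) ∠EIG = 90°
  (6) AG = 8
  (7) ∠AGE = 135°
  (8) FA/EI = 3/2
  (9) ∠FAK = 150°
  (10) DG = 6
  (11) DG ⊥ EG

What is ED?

Step 1: By the law of cosines on triangle EIG: EG² = 9² + 8² − 2·9·8·cos(90°) = 145, so EG = √145.
Step 2: By the law of cosines on triangle EGD: ED² = √145² + 6² − 2·√145·6·cos(90°) = 181, so ED = √181.

Therefore, the length of ED = √181.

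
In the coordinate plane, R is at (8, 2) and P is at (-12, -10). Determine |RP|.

The horizontal distance is |-12 - 8| = 20 and the vertical distance is |-10 - 2| = 12.
By the Pythagorean theorem, d = sqrt(20^2 + 12^2) = sqrt(544) = 4*sqrt(34).

4*sqrt(34)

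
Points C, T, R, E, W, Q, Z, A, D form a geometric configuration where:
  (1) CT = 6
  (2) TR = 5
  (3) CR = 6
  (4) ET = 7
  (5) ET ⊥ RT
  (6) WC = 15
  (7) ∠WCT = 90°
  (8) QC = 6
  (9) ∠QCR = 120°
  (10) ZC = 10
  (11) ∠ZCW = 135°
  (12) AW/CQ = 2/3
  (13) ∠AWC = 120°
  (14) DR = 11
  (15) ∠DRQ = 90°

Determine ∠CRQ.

Step 1: By the law of cosines on triangle RCQ: RQ² = 6² + 6² − 2·6·6·cos(120°) = 108, so RQ = 6·√3.
Step 2: By the inverse law of cosines on triangle CRQ: cos(∠CRQ) = (6² + (6·√3)² − 6²) / (2·6·6·√3) = 108/124.71 = 0.866, so ∠CRQ = 30°.

Therefore, the measure of angle ∠CRQ = 30°.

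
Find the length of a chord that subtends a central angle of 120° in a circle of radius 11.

Chord = 2(11) sin(60°) = 11*sqrt(3)

11*sqrt(3)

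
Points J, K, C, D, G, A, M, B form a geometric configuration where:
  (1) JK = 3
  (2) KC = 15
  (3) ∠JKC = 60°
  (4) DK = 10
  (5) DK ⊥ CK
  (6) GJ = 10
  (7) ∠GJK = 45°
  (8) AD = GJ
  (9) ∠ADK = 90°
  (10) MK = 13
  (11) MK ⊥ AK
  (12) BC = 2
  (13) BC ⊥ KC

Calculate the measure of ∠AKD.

From the given relations: AD = GJ = 10.
Step 1: By the law of cosines on triangle KDA: KA² = 10² + 10² − 2·10·10·cos(90°) = 200, so KA = 10·√2.
Step 2: By the inverse law of cosines on triangle AKD: cos(∠AKD) = ((10·√2)² + 10² − 10²) / (2·10·√2·10) = 200/282.84 = 0.7071, so ∠AKD = 45°.

Therefore, the measure of angle ∠AKD = 45°.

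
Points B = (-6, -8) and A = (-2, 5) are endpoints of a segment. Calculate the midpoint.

The midpoint is the point halfway along the segment.
Move half the horizontal distance: -6 + (-2 - -6)/2 = -6 + 4/2 = -4
Move half the vertical distance: -8 + (5 - -8)/2 = -8 + 13/2 = -3/2
Midpoint = (-4, -3/2)

(-4, -3/2)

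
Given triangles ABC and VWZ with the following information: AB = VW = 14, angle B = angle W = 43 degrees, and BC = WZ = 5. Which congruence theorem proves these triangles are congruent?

Consider the given information: AB = VW = 14, angle B = angle W = 43 degrees, and BC = WZ = 5
This is not SSS or HL: SSS requires all three pairs of sides, but we don't have that. HL only applies to right triangles with matching hypotenuse and leg.
The correct criterion is SAS. Two pairs of corresponding sides and the included angle are equal (Side-Angle-Side).

SAS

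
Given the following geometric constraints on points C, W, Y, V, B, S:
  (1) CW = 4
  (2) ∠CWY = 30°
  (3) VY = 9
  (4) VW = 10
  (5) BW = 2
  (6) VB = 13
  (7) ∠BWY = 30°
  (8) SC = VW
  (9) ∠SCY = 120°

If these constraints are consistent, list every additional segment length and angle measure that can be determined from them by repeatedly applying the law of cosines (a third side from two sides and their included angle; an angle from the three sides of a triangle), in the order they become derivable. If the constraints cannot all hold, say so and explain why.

These constraints are not satisfiable: by the triangle inequality in triangle WVB, (4) VW = 10 and (5) BW = 2 force VB ≤ 10 + 2 = 12, but (6) says VB = 13. No planar figure meets all of them, so nothing further can be derived.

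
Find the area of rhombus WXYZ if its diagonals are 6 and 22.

The diagonals of a rhombus divide it into four right triangles.
Each triangle has legs 6/ 2 = 3 and 22/2 = 11, so each has area (1/2)*3*11 = 33/2.
Four such triangles give total area = (d1 * d2) / 2 = 66.

66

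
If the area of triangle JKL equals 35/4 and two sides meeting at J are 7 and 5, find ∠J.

Area = (1/2) * a * b * sin(C)
sin(C) = 2 * Area / (a * b)
sin(C) = 2 * 35/4 / (7 * 5)
sin(C) = 1/2
C = arcsin(1/2) = 30°
Since sin(180° - C) = sin(C), the obtuse angle 150° gives the same area, so C = 30° or C = 150°.

30° or 150°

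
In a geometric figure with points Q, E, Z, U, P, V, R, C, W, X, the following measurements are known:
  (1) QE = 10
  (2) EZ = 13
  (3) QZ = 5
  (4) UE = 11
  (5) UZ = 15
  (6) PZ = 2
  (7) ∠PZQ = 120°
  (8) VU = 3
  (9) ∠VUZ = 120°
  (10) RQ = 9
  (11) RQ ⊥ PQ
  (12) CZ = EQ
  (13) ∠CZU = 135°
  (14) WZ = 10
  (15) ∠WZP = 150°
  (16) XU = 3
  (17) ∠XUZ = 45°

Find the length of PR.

Step 1: By the law of cosines on triangle PZQ: PQ² = 2² + 5² − 2·2·5·cos(120°) = 39, so PQ = √39.
Step 2: By the law of cosines on triangle PQR: PR² = √39² + 9² − 2·√39·9·cos(90°) = 120, so PR = 2·√30.

Therefore, the length of PR = 2·√30.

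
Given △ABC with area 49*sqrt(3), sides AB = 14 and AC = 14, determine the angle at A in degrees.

Area = (1/2) * a * b * sin(C)
sin(C) = 2 * Area / (a * b)
sin(C) = 2 * 49*sqrt(3) / (14 * 14)
sin(C) = sqrt(3)/2
C = arcsin(sqrt(3)/2) = 60°
Since sin(180° - C) = sin(C), the obtuse angle 120° gives the same area, so C = 60° or C = 120°.

60° or 120°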